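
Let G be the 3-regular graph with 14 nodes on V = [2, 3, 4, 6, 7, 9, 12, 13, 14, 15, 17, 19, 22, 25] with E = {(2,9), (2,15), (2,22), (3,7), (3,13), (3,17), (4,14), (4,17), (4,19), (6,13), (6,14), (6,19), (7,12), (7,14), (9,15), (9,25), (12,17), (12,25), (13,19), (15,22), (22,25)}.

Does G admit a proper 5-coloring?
Yes, G is 5-colorable

A valid 5-coloring: color 1: [3, 4, 6, 9, 12, 22]; color 2: [2, 7, 13, 17, 25]; color 3: [14, 15, 19].
(χ(G) = 3 ≤ 5.)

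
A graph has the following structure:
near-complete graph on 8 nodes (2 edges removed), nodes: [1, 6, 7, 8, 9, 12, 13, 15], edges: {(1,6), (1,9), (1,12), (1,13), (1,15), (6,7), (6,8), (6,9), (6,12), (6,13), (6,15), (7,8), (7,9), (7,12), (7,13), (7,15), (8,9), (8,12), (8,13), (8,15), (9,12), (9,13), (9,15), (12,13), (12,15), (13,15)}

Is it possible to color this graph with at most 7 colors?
A valid 7-coloring: color 1: [6]; color 2: [9]; color 3: [13]; color 4: [15]; color 5: [12]; color 6: [1, 7]; color 7: [8].
(χ(G) = 7 ≤ 7.)

Yes, G is 7-colorable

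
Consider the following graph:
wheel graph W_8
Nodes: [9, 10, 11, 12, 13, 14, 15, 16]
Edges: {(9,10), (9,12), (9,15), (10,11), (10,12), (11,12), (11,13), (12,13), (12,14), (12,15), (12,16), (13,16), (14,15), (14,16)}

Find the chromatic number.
χ(G) = 4

Clique number ω(G) = 3 (lower bound: χ ≥ ω).
Odd cycle [11, 13, 16, 14, 15, 9, 10] needs 3 colors (χ ≥ 3).
Vertex 12 is adjacent to every vertex of [9, 10, 11, 13, 14, 15, 16], which already need 3 colors among themselves, so 12 needs a new color (χ ≥ 4).
The coloring below uses 4 colors, so χ(G) = 4.
A valid 4-coloring: color 1: [12]; color 2: [9, 11, 16]; color 3: [10, 13, 14]; color 4: [15].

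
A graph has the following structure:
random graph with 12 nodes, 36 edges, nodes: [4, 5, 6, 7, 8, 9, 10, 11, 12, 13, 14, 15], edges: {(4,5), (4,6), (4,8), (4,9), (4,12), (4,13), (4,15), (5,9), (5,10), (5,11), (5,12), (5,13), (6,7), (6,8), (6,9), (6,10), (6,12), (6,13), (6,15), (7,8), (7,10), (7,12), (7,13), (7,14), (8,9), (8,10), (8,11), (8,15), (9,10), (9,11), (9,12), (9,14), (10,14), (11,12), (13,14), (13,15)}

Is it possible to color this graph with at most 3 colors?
No, G is not 3-colorable

The clique on vertices [5, 9, 11, 12] has size 4 > 3, so it alone needs 4 colors.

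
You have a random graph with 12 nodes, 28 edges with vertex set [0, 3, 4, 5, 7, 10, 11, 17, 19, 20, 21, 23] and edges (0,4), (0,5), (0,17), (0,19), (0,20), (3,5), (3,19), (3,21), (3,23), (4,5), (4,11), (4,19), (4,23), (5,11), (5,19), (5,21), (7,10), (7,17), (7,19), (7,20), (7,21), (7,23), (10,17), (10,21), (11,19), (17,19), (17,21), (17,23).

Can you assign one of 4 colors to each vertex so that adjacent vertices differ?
Yes, G is 4-colorable

A valid 4-coloring: color 1: [19, 20, 21, 23]; color 2: [5, 17]; color 3: [0, 3, 7, 11]; color 4: [4, 10].
(χ(G) = 4 ≤ 4.)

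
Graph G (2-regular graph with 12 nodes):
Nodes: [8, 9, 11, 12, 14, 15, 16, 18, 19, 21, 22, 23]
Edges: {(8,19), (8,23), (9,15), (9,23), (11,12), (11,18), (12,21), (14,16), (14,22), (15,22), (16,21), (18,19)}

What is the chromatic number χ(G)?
χ(G) = 2

Clique number ω(G) = 2 (lower bound: χ ≥ ω).
The graph is bipartite (no odd cycle), so 2 colors suffice: χ(G) = 2.
A valid 2-coloring: color 1: [8, 9, 12, 16, 18, 22]; color 2: [11, 14, 15, 19, 21, 23].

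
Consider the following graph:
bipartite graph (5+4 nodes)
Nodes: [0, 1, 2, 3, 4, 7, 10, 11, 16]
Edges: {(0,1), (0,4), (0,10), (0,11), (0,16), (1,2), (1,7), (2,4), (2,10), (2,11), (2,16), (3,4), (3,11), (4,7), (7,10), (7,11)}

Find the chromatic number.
χ(G) = 2

Clique number ω(G) = 2 (lower bound: χ ≥ ω).
The graph is bipartite (no odd cycle), so 2 colors suffice: χ(G) = 2.
A valid 2-coloring: color 1: [0, 2, 3, 7]; color 2: [1, 4, 10, 11, 16].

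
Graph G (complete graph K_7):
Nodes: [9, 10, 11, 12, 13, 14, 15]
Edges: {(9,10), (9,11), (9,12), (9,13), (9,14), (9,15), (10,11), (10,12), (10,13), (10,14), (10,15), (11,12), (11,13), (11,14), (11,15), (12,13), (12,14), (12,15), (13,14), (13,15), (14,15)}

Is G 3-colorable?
No, G is not 3-colorable

The clique on vertices [9, 10, 11, 12, 13, 14, 15] has size 7 > 3, so it alone needs 7 colors.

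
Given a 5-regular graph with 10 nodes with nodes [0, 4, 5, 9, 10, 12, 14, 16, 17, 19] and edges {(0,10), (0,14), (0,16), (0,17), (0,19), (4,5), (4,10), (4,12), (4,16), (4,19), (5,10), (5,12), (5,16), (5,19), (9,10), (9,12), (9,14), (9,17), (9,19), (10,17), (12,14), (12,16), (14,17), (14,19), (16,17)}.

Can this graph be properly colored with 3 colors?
No, G is not 3-colorable

The clique on vertices [4, 5, 12, 16] has size 4 > 3, so it alone needs 4 colors.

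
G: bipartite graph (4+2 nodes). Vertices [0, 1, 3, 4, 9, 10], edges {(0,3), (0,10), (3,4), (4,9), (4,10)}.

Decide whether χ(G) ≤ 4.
A valid 4-coloring: color 1: [0, 1, 4]; color 2: [3, 9, 10].
(χ(G) = 2 ≤ 4.)

Yes, G is 4-colorable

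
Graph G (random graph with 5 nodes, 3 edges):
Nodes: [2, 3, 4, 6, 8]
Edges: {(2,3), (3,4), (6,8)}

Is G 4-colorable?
Yes, G is 4-colorable

A valid 4-coloring: color 1: [3, 8]; color 2: [2, 4, 6].
(χ(G) = 2 ≤ 4.)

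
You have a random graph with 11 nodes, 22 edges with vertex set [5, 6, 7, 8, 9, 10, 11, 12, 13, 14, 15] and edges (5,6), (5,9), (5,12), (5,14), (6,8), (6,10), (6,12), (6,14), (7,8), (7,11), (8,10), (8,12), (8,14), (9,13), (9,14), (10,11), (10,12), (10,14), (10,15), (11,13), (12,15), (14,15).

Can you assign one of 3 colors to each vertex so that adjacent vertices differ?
No, G is not 3-colorable

The clique on vertices [6, 8, 10, 12] has size 4 > 3, so it alone needs 4 colors.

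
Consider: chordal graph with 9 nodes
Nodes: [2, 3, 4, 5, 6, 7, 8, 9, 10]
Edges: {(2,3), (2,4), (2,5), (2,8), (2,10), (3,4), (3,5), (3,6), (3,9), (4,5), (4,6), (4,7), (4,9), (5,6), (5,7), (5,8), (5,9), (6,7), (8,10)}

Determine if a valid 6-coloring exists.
Yes, G is 6-colorable

A valid 6-coloring: color 1: [5, 10]; color 2: [4, 8]; color 3: [3, 7]; color 4: [2, 6, 9].
(χ(G) = 4 ≤ 6.)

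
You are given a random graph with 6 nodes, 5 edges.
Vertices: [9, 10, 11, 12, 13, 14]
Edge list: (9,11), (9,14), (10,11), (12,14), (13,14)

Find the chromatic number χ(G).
Clique number ω(G) = 2 (lower bound: χ ≥ ω).
The graph is bipartite (no odd cycle), so 2 colors suffice: χ(G) = 2.
A valid 2-coloring: color 1: [11, 14]; color 2: [9, 10, 12, 13].

χ(G) = 2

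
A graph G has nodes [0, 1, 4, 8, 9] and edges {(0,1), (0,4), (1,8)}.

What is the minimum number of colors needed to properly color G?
χ(G) = 2

Clique number ω(G) = 2 (lower bound: χ ≥ ω).
The graph is bipartite (no odd cycle), so 2 colors suffice: χ(G) = 2.
A valid 2-coloring: color 1: [0, 8, 9]; color 2: [1, 4].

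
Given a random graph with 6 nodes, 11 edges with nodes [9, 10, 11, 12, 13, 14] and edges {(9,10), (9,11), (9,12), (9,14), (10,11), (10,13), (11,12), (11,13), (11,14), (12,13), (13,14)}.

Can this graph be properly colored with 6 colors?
Yes, G is 6-colorable

A valid 6-coloring: color 1: [11]; color 2: [9, 13]; color 3: [10, 12, 14].
(χ(G) = 3 ≤ 6.)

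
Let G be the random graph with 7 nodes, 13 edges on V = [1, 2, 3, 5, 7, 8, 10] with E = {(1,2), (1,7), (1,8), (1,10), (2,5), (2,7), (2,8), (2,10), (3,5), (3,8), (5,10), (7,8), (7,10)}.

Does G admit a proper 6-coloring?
Yes, G is 6-colorable

A valid 6-coloring: color 1: [2, 3]; color 2: [8, 10]; color 3: [5, 7]; color 4: [1].
(χ(G) = 4 ≤ 6.)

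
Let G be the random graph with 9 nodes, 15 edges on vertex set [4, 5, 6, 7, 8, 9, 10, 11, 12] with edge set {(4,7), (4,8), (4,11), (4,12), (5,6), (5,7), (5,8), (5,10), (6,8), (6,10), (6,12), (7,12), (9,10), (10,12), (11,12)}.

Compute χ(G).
Clique number ω(G) = 3 (lower bound: χ ≥ ω).
The clique on [5, 6, 8] has size 3, forcing χ ≥ 3, and the coloring below uses 3 colors, so χ(G) = 3.
A valid 3-coloring: color 1: [5, 9, 12]; color 2: [7, 8, 10, 11]; color 3: [4, 6].

χ(G) = 3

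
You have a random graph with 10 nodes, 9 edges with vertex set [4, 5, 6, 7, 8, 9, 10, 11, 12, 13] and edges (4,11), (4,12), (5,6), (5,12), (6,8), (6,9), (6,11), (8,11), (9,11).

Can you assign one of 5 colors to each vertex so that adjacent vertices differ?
A valid 5-coloring: color 1: [7, 10, 11, 12, 13]; color 2: [4, 6]; color 3: [5, 8, 9].
(χ(G) = 3 ≤ 5.)

Yes, G is 5-colorable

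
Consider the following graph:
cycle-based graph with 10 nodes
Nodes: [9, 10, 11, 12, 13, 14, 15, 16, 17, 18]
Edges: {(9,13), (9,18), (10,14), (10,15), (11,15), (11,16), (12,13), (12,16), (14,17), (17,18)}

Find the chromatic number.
χ(G) = 2

Clique number ω(G) = 2 (lower bound: χ ≥ ω).
The graph is bipartite (no odd cycle), so 2 colors suffice: χ(G) = 2.
A valid 2-coloring: color 1: [9, 10, 11, 12, 17]; color 2: [13, 14, 15, 16, 18].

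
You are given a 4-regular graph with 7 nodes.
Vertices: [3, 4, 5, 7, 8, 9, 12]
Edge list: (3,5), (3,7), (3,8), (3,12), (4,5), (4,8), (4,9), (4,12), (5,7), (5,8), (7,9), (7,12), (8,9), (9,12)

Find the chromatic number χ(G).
Clique number ω(G) = 3 (lower bound: χ ≥ ω).
Suppose a proper 3-coloring c exists. The clique [3, 5, 7] takes 3 distinct colors; by symmetry let c(3) = 1, c(5) = 2, c(7) = 3.
- Vertex 8: neighbors [3, 5] already have colors [1, 2] ⇒ c(8) = 3.
- Vertex 4: neighbors [5, 8] already have colors [2, 3] ⇒ c(4) = 1.
- Vertex 9: neighbors [4, 7] already have colors [1, 3] ⇒ c(9) = 2.
- Vertex 12: neighbors [3, 9, 7] already have colors [1, 2, 3] — all 3 colors blocked. Contradiction.
The forced assignments end in a contradiction, so G has no proper 3-coloring (χ ≥ 4).
The coloring below uses 4 colors, so χ(G) = 4.
A valid 4-coloring: color 1: [3, 9]; color 2: [4, 7]; color 3: [5, 12]; color 4: [8].

χ(G) = 4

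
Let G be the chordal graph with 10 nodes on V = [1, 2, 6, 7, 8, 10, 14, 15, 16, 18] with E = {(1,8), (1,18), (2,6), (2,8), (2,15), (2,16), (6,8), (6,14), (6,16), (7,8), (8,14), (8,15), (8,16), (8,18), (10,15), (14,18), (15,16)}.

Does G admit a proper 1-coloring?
The clique on vertices [2, 6, 8, 16] has size 4 > 1, so it alone needs 4 colors.

No, G is not 1-colorable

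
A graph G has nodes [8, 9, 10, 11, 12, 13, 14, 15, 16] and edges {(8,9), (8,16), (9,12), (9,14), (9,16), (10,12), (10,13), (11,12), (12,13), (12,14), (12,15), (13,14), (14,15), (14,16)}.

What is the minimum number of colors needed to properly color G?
χ(G) = 3

Clique number ω(G) = 3 (lower bound: χ ≥ ω).
The clique on [8, 9, 16] has size 3, forcing χ ≥ 3, and the coloring below uses 3 colors, so χ(G) = 3.
A valid 3-coloring: color 1: [12, 16]; color 2: [8, 10, 11, 14]; color 3: [9, 13, 15].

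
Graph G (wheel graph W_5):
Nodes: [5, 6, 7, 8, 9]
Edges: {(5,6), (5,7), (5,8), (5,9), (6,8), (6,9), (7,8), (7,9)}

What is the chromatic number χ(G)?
Clique number ω(G) = 3 (lower bound: χ ≥ ω).
The clique on [5, 6, 8] has size 3, forcing χ ≥ 3, and the coloring below uses 3 colors, so χ(G) = 3.
A valid 3-coloring: color 1: [5]; color 2: [8, 9]; color 3: [6, 7].

χ(G) = 3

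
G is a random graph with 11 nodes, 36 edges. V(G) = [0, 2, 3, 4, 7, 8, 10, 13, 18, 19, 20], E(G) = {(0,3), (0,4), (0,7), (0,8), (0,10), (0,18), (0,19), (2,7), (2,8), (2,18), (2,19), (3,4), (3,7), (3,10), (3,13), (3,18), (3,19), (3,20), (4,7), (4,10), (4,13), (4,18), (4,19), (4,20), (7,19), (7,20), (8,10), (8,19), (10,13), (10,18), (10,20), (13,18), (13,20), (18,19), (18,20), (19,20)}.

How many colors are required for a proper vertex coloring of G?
χ(G) = 6

Clique number ω(G) = 6 (lower bound: χ ≥ ω).
The clique on [3, 4, 10, 13, 18, 20] has size 6, forcing χ ≥ 6, and the coloring below uses 6 colors, so χ(G) = 6.
A valid 6-coloring: color 1: [2, 3]; color 2: [4, 8]; color 3: [7, 18]; color 4: [10, 19]; color 5: [0, 20]; color 6: [13].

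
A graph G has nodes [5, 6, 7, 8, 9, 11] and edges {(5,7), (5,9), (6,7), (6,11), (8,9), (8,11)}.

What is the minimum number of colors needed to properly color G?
Clique number ω(G) = 2 (lower bound: χ ≥ ω).
The graph is bipartite (no odd cycle), so 2 colors suffice: χ(G) = 2.
A valid 2-coloring: color 1: [5, 6, 8]; color 2: [7, 9, 11].

χ(G) = 2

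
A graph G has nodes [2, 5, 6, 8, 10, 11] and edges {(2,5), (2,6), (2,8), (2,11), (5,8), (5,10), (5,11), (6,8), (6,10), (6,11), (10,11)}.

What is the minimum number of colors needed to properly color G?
Clique number ω(G) = 3 (lower bound: χ ≥ ω).
The clique on [2, 5, 8] has size 3, forcing χ ≥ 3, and the coloring below uses 3 colors, so χ(G) = 3.
A valid 3-coloring: color 1: [5, 6]; color 2: [2, 10]; color 3: [8, 11].

χ(G) = 3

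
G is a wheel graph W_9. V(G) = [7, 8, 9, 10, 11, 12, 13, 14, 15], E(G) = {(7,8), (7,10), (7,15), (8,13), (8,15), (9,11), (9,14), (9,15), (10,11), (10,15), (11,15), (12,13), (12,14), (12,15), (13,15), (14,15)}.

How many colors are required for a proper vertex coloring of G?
χ(G) = 3

Clique number ω(G) = 3 (lower bound: χ ≥ ω).
The clique on [7, 8, 15] has size 3, forcing χ ≥ 3, and the coloring below uses 3 colors, so χ(G) = 3.
A valid 3-coloring: color 1: [15]; color 2: [8, 9, 10, 12]; color 3: [7, 11, 13, 14].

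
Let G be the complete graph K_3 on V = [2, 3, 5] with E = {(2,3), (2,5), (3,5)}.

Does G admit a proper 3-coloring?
A valid 3-coloring: color 1: [2]; color 2: [3]; color 3: [5].
(χ(G) = 3 ≤ 3.)

Yes, G is 3-colorable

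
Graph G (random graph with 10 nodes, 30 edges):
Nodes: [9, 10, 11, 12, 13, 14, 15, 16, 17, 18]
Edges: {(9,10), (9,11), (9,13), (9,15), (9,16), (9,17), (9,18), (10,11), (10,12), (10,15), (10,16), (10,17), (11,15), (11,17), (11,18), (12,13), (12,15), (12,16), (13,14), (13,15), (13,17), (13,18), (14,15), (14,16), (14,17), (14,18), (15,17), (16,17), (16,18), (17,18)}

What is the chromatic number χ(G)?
χ(G) = 5

Clique number ω(G) = 5 (lower bound: χ ≥ ω).
The clique on [9, 10, 11, 15, 17] has size 5, forcing χ ≥ 5, and the coloring below uses 5 colors, so χ(G) = 5.
A valid 5-coloring: color 1: [12, 17]; color 2: [9, 14]; color 3: [15, 18]; color 4: [10, 13]; color 5: [11, 16].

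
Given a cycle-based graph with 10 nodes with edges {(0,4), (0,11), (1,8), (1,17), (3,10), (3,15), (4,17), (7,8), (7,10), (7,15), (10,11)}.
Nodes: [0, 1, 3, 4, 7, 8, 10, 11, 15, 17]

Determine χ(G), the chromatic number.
Clique number ω(G) = 2 (lower bound: χ ≥ ω).
The graph is bipartite (no odd cycle), so 2 colors suffice: χ(G) = 2.
A valid 2-coloring: color 1: [1, 3, 4, 7, 11]; color 2: [0, 8, 10, 15, 17].

χ(G) = 2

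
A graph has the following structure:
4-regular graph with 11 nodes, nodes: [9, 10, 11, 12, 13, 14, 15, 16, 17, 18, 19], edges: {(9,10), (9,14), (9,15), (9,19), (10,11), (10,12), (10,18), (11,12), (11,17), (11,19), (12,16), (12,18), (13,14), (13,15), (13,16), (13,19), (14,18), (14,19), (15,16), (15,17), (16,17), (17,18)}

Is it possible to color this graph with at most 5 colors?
A valid 5-coloring: color 1: [16, 18, 19]; color 2: [9, 12, 13, 17]; color 3: [11, 14, 15]; color 4: [10].
(χ(G) = 4 ≤ 5.)

Yes, G is 5-colorable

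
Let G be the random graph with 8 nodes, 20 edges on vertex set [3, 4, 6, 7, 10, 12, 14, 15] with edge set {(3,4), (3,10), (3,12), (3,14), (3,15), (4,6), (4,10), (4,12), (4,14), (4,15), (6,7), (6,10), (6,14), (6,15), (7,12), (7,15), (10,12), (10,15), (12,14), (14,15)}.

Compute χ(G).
Clique number ω(G) = 4 (lower bound: χ ≥ ω).
The clique on [3, 4, 10, 12] has size 4, forcing χ ≥ 4, and the coloring below uses 4 colors, so χ(G) = 4.
A valid 4-coloring: color 1: [12, 15]; color 2: [4, 7]; color 3: [3, 6]; color 4: [10, 14].

χ(G) = 4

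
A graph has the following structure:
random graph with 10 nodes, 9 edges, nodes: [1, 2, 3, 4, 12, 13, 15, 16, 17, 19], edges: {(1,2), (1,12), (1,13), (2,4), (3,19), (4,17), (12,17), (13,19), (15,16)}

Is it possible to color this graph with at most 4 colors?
A valid 4-coloring: color 1: [1, 4, 15, 19]; color 2: [2, 3, 12, 13, 16]; color 3: [17].
(χ(G) = 3 ≤ 4.)

Yes, G is 4-colorable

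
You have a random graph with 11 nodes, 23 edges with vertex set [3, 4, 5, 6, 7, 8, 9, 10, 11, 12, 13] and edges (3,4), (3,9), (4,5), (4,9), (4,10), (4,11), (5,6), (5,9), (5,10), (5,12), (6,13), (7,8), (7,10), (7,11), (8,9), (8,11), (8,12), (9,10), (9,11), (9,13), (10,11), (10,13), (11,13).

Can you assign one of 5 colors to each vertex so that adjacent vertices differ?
Yes, G is 5-colorable

A valid 5-coloring: color 1: [6, 7, 9, 12]; color 2: [3, 5, 11]; color 3: [8, 10]; color 4: [4, 13].
(χ(G) = 4 ≤ 5.)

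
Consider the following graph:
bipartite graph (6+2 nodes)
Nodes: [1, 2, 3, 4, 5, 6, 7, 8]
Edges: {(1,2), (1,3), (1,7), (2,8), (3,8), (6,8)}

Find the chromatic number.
Clique number ω(G) = 2 (lower bound: χ ≥ ω).
The graph is bipartite (no odd cycle), so 2 colors suffice: χ(G) = 2.
A valid 2-coloring: color 1: [1, 4, 5, 8]; color 2: [2, 3, 6, 7].

χ(G) = 2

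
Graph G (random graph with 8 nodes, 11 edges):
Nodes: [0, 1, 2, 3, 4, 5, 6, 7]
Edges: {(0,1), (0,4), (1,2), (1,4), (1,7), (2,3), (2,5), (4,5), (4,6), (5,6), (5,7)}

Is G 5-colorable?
A valid 5-coloring: color 1: [2, 4, 7]; color 2: [1, 3, 5]; color 3: [0, 6].
(χ(G) = 3 ≤ 5.)

Yes, G is 5-colorable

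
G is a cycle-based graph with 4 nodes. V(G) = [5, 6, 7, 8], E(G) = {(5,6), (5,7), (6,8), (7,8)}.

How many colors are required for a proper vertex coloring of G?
χ(G) = 2

Clique number ω(G) = 2 (lower bound: χ ≥ ω).
The graph is bipartite (no odd cycle), so 2 colors suffice: χ(G) = 2.
A valid 2-coloring: color 1: [5, 8]; color 2: [6, 7].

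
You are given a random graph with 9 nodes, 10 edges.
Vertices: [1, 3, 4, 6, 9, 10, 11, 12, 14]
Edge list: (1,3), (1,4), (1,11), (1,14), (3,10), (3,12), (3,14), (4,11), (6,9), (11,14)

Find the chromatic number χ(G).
Clique number ω(G) = 3 (lower bound: χ ≥ ω).
The clique on [1, 4, 11] has size 3, forcing χ ≥ 3, and the coloring below uses 3 colors, so χ(G) = 3.
A valid 3-coloring: color 1: [1, 6, 10, 12]; color 2: [3, 9, 11]; color 3: [4, 14].

χ(G) = 3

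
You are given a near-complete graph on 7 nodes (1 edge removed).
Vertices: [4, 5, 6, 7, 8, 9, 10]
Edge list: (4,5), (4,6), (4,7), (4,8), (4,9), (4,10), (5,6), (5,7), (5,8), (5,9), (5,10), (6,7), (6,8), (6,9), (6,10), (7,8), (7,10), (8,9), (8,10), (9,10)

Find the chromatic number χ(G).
χ(G) = 6

Clique number ω(G) = 6 (lower bound: χ ≥ ω).
The clique on [4, 5, 6, 8, 9, 10] has size 6, forcing χ ≥ 6, and the coloring below uses 6 colors, so χ(G) = 6.
A valid 6-coloring: color 1: [4]; color 2: [6]; color 3: [10]; color 4: [8]; color 5: [5]; color 6: [7, 9].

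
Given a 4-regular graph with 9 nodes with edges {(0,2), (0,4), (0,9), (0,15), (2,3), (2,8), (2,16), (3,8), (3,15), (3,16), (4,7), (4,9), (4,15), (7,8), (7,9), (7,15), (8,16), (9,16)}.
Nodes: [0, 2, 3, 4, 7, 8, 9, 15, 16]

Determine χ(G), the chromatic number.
Clique number ω(G) = 4 (lower bound: χ ≥ ω).
The clique on [2, 3, 8, 16] has size 4, forcing χ ≥ 4, and the coloring below uses 4 colors, so χ(G) = 4.
A valid 4-coloring: color 1: [4, 16]; color 2: [8, 9, 15]; color 3: [0, 3, 7]; color 4: [2].

χ(G) = 4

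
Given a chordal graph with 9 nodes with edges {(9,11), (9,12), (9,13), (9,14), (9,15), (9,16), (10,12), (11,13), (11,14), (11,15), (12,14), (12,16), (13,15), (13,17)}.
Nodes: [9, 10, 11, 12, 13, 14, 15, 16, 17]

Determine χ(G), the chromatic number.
Clique number ω(G) = 4 (lower bound: χ ≥ ω).
The clique on [9, 11, 13, 15] has size 4, forcing χ ≥ 4, and the coloring below uses 4 colors, so χ(G) = 4.
A valid 4-coloring: color 1: [9, 10, 17]; color 2: [11, 12]; color 3: [13, 14, 16]; color 4: [15].

χ(G) = 4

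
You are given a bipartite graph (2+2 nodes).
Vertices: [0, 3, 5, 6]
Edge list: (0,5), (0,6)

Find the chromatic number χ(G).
χ(G) = 2

Clique number ω(G) = 2 (lower bound: χ ≥ ω).
The graph is bipartite (no odd cycle), so 2 colors suffice: χ(G) = 2.
A valid 2-coloring: color 1: [0, 3]; color 2: [5, 6].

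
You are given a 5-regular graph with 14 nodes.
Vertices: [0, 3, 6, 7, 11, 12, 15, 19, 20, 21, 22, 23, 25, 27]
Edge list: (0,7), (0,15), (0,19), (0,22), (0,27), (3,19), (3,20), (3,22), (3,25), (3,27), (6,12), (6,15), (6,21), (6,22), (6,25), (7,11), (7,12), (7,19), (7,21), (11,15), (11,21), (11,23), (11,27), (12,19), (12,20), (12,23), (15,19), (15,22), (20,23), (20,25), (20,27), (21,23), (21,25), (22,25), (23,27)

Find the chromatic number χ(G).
χ(G) = 4

Clique number ω(G) = 3 (lower bound: χ ≥ ω).
Suppose a proper 3-coloring c exists. The clique [0, 7, 19] takes 3 distinct colors; by symmetry let c(0) = 1, c(7) = 2, c(19) = 3.
- Vertex 12: neighbors [7, 19] already have colors [2, 3] ⇒ c(12) = 1.
- Vertex 15: neighbors [0, 19] already have colors [1, 3] ⇒ c(15) = 2.
- Vertex 6: neighbors [12, 15] already have colors [1, 2] ⇒ c(6) = 3.
- Vertex 22: neighbors [0, 15, 6] already have colors [1, 2, 3] — all 3 colors blocked. Contradiction.
The forced assignments end in a contradiction, so G has no proper 3-coloring (χ ≥ 4).
The coloring below uses 4 colors, so χ(G) = 4.
A valid 4-coloring: color 1: [7, 15, 25, 27]; color 2: [19, 20, 21, 22]; color 3: [0, 3, 6, 23]; color 4: [11, 12].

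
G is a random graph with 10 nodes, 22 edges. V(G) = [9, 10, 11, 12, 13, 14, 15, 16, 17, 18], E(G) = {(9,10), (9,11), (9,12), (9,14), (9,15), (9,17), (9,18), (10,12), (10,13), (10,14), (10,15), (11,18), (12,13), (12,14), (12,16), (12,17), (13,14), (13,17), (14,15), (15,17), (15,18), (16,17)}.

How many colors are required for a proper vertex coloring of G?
Clique number ω(G) = 4 (lower bound: χ ≥ ω).
The clique on [9, 10, 12, 14] has size 4, forcing χ ≥ 4, and the coloring below uses 4 colors, so χ(G) = 4.
A valid 4-coloring: color 1: [9, 13, 16]; color 2: [11, 12, 15]; color 3: [14, 17, 18]; color 4: [10].

χ(G) = 4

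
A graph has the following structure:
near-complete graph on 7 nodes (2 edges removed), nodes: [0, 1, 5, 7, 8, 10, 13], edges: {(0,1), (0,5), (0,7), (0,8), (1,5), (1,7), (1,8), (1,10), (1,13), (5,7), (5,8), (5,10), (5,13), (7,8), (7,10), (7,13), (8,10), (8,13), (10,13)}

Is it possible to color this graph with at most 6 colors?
Yes, G is 6-colorable

A valid 6-coloring: color 1: [5]; color 2: [7]; color 3: [1]; color 4: [8]; color 5: [0, 10]; color 6: [13].
(χ(G) = 6 ≤ 6.)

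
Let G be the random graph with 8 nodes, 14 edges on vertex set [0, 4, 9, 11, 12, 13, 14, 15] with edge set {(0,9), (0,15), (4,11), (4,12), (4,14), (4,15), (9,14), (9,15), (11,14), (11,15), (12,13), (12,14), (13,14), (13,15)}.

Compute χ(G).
χ(G) = 3

Clique number ω(G) = 3 (lower bound: χ ≥ ω).
The clique on [0, 9, 15] has size 3, forcing χ ≥ 3, and the coloring below uses 3 colors, so χ(G) = 3.
A valid 3-coloring: color 1: [14, 15]; color 2: [4, 9, 13]; color 3: [0, 11, 12].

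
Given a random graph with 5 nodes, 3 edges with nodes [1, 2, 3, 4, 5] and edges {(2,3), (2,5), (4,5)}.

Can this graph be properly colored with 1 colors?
No, G is not 1-colorable

Edge (2,3) forces its endpoints to differ, so 1 color is not enough.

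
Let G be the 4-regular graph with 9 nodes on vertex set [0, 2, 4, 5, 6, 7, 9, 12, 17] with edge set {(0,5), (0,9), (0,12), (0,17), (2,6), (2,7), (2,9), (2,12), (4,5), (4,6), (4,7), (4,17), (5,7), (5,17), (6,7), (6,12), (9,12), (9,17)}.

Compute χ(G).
χ(G) = 3

Clique number ω(G) = 3 (lower bound: χ ≥ ω).
The clique on [0, 9, 17] has size 3, forcing χ ≥ 3, and the coloring below uses 3 colors, so χ(G) = 3.
A valid 3-coloring: color 1: [0, 2, 4]; color 2: [5, 6, 9]; color 3: [7, 12, 17].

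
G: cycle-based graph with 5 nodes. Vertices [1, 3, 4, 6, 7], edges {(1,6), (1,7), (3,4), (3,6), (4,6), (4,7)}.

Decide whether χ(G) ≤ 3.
A valid 3-coloring: color 1: [1, 4]; color 2: [6, 7]; color 3: [3].
(χ(G) = 3 ≤ 3.)

Yes, G is 3-colorable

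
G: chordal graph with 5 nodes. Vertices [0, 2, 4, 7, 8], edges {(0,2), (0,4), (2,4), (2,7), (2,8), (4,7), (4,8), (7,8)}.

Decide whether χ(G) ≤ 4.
Yes, G is 4-colorable

A valid 4-coloring: color 1: [2]; color 2: [4]; color 3: [0, 7]; color 4: [8].
(χ(G) = 4 ≤ 4.)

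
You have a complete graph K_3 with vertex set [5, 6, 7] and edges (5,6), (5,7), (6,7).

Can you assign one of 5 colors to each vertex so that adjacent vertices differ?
A valid 5-coloring: color 1: [6]; color 2: [7]; color 3: [5].
(χ(G) = 3 ≤ 5.)

Yes, G is 5-colorable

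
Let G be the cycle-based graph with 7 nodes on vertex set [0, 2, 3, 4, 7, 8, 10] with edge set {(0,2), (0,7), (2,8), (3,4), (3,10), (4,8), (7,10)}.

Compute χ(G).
Clique number ω(G) = 2 (lower bound: χ ≥ ω).
Odd cycle [2, 8, 4, 3, 10, 7, 0] needs 3 colors (χ ≥ 3).
The coloring below uses 3 colors, so χ(G) = 3.
A valid 3-coloring: color 1: [2, 4, 7]; color 2: [0, 3, 8]; color 3: [10].

χ(G) = 3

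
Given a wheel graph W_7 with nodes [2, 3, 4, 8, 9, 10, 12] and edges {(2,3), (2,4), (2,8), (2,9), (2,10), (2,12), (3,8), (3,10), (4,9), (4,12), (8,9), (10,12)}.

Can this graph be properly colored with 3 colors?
Yes, G is 3-colorable

A valid 3-coloring: color 1: [2]; color 2: [3, 9, 12]; color 3: [4, 8, 10].
(χ(G) = 3 ≤ 3.)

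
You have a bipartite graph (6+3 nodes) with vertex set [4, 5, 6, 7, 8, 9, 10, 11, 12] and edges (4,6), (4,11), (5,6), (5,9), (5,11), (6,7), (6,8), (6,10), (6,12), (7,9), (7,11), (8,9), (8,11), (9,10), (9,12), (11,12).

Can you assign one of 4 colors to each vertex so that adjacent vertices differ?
A valid 4-coloring: color 1: [6, 9, 11]; color 2: [4, 5, 7, 8, 10, 12].
(χ(G) = 2 ≤ 4.)

Yes, G is 4-colorable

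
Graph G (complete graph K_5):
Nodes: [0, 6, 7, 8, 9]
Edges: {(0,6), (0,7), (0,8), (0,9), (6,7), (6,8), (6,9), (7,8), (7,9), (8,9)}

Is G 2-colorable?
No, G is not 2-colorable

The clique on vertices [0, 6, 7, 8, 9] has size 5 > 2, so it alone needs 5 colors.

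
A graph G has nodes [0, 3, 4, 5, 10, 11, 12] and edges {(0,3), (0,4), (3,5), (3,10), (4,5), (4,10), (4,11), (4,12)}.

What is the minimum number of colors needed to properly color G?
Clique number ω(G) = 2 (lower bound: χ ≥ ω).
The graph is bipartite (no odd cycle), so 2 colors suffice: χ(G) = 2.
A valid 2-coloring: color 1: [3, 4]; color 2: [0, 5, 10, 11, 12].

χ(G) = 2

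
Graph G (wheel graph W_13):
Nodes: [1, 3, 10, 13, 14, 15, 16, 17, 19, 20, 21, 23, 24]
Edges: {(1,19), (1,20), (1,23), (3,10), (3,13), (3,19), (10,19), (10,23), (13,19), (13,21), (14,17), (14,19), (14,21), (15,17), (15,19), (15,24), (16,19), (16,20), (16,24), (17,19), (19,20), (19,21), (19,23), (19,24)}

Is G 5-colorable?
A valid 5-coloring: color 1: [19]; color 2: [1, 10, 13, 14, 15, 16]; color 3: [3, 17, 20, 21, 23, 24].
(χ(G) = 3 ≤ 5.)

Yes, G is 5-colorable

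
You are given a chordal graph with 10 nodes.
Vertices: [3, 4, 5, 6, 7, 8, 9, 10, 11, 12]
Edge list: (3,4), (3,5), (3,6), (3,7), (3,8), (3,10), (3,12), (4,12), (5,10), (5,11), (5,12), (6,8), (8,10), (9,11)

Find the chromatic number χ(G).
Clique number ω(G) = 3 (lower bound: χ ≥ ω).
The clique on [3, 4, 12] has size 3, forcing χ ≥ 3, and the coloring below uses 3 colors, so χ(G) = 3.
A valid 3-coloring: color 1: [3, 11]; color 2: [4, 5, 7, 8, 9]; color 3: [6, 10, 12].

χ(G) = 3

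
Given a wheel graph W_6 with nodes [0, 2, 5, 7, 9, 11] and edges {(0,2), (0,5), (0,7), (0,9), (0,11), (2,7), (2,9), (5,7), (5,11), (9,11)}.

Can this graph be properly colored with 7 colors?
A valid 7-coloring: color 1: [0]; color 2: [7, 9]; color 3: [2, 5]; color 4: [11].
(χ(G) = 4 ≤ 7.)

Yes, G is 7-colorable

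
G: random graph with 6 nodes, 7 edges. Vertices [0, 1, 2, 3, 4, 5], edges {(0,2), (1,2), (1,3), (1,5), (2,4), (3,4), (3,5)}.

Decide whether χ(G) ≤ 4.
A valid 4-coloring: color 1: [2, 3]; color 2: [0, 1, 4]; color 3: [5].
(χ(G) = 3 ≤ 4.)

Yes, G is 4-colorable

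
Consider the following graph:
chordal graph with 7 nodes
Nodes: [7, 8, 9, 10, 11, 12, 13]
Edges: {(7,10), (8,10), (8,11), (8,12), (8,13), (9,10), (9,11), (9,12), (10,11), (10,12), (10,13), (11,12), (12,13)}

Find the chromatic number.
Clique number ω(G) = 4 (lower bound: χ ≥ ω).
The clique on [8, 10, 11, 12] has size 4, forcing χ ≥ 4, and the coloring below uses 4 colors, so χ(G) = 4.
A valid 4-coloring: color 1: [10]; color 2: [7, 12]; color 3: [11, 13]; color 4: [8, 9].

χ(G) = 4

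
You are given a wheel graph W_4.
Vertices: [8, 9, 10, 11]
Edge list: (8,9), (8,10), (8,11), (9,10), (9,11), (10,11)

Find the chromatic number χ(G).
χ(G) = 4

Clique number ω(G) = 4 (lower bound: χ ≥ ω).
The clique on [8, 9, 10, 11] has size 4, forcing χ ≥ 4, and the coloring below uses 4 colors, so χ(G) = 4.
A valid 4-coloring: color 1: [8]; color 2: [9]; color 3: [11]; color 4: [10].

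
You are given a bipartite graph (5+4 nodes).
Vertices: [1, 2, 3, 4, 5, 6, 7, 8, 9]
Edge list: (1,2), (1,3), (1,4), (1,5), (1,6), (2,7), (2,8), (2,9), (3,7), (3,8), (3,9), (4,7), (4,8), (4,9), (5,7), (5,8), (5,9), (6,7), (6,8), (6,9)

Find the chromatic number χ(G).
χ(G) = 2

Clique number ω(G) = 2 (lower bound: χ ≥ ω).
The graph is bipartite (no odd cycle), so 2 colors suffice: χ(G) = 2.
A valid 2-coloring: color 1: [1, 7, 8, 9]; color 2: [2, 3, 4, 5, 6].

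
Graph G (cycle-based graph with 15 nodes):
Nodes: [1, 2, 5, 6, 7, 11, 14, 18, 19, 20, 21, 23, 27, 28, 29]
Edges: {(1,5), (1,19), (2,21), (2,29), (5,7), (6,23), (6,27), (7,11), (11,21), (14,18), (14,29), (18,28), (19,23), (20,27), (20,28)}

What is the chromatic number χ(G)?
Clique number ω(G) = 2 (lower bound: χ ≥ ω).
Odd cycle [19, 23, 6, 27, 20, 28, 18, 14, 29, 2, 21, 11, 7, 5, 1] needs 3 colors (χ ≥ 3).
The coloring below uses 3 colors, so χ(G) = 3.
A valid 3-coloring: color 1: [5, 6, 18, 19, 20, 21, 29]; color 2: [1, 2, 11, 14, 23, 27, 28]; color 3: [7].

χ(G) = 3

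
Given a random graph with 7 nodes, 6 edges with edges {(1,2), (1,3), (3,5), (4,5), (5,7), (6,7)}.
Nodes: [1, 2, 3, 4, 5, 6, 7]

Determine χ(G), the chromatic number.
Clique number ω(G) = 2 (lower bound: χ ≥ ω).
The graph is bipartite (no odd cycle), so 2 colors suffice: χ(G) = 2.
A valid 2-coloring: color 1: [1, 5, 6]; color 2: [2, 3, 4, 7].

χ(G) = 2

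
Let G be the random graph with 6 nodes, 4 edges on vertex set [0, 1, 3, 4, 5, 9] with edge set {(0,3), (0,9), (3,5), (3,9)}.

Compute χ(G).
Clique number ω(G) = 3 (lower bound: χ ≥ ω).
The clique on [0, 3, 9] has size 3, forcing χ ≥ 3, and the coloring below uses 3 colors, so χ(G) = 3.
A valid 3-coloring: color 1: [1, 3, 4]; color 2: [0, 5]; color 3: [9].

χ(G) = 3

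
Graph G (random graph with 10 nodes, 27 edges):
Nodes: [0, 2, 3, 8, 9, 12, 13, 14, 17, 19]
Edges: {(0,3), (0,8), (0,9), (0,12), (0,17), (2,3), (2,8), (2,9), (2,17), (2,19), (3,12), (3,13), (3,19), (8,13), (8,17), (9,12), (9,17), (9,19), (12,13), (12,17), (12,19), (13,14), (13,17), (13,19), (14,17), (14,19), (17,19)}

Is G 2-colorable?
No, G is not 2-colorable

The clique on vertices [0, 9, 12, 17] has size 4 > 2, so it alone needs 4 colors.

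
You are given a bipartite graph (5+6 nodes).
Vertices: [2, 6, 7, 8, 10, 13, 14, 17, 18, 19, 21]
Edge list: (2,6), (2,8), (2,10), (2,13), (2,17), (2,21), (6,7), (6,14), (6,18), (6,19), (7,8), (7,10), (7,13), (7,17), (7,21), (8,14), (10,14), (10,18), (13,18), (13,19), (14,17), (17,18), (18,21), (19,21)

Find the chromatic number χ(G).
χ(G) = 2

Clique number ω(G) = 2 (lower bound: χ ≥ ω).
The graph is bipartite (no odd cycle), so 2 colors suffice: χ(G) = 2.
A valid 2-coloring: color 1: [2, 7, 14, 18, 19]; color 2: [6, 8, 10, 13, 17, 21].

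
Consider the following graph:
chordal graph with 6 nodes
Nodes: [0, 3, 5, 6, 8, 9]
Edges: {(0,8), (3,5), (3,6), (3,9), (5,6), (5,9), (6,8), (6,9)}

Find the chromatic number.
Clique number ω(G) = 4 (lower bound: χ ≥ ω).
The clique on [3, 5, 6, 9] has size 4, forcing χ ≥ 4, and the coloring below uses 4 colors, so χ(G) = 4.
A valid 4-coloring: color 1: [0, 6]; color 2: [3, 8]; color 3: [9]; color 4: [5].

χ(G) = 4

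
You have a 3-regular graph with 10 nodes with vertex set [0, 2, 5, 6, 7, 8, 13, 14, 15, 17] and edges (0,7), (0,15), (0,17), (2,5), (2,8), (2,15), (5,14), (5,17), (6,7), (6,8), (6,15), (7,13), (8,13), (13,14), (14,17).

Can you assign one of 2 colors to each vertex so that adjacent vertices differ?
The clique on vertices [5, 14, 17] has size 3 > 2, so it alone needs 3 colors.

No, G is not 2-colorable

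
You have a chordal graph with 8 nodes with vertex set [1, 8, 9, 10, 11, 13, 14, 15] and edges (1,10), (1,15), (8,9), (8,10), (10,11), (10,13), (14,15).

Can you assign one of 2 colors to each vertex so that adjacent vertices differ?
A valid 2-coloring: color 1: [9, 10, 15]; color 2: [1, 8, 11, 13, 14].
(χ(G) = 2 ≤ 2.)

Yes, G is 2-colorable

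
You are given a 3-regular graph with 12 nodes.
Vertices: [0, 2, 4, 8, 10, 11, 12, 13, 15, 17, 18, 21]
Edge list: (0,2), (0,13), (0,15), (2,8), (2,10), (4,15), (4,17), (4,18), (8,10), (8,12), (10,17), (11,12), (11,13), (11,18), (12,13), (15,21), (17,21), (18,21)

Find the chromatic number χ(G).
χ(G) = 3

Clique number ω(G) = 3 (lower bound: χ ≥ ω).
The clique on [2, 8, 10] has size 3, forcing χ ≥ 3, and the coloring below uses 3 colors, so χ(G) = 3.
A valid 3-coloring: color 1: [0, 4, 10, 11, 21]; color 2: [2, 12, 15, 17, 18]; color 3: [8, 13].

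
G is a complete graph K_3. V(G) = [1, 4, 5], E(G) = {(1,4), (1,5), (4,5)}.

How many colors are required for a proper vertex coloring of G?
Clique number ω(G) = 3 (lower bound: χ ≥ ω).
The clique on [1, 4, 5] has size 3, forcing χ ≥ 3, and the coloring below uses 3 colors, so χ(G) = 3.
A valid 3-coloring: color 1: [4]; color 2: [5]; color 3: [1].

χ(G) = 3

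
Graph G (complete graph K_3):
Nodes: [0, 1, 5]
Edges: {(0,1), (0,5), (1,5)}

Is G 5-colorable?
Yes, G is 5-colorable

A valid 5-coloring: color 1: [0]; color 2: [5]; color 3: [1].
(χ(G) = 3 ≤ 5.)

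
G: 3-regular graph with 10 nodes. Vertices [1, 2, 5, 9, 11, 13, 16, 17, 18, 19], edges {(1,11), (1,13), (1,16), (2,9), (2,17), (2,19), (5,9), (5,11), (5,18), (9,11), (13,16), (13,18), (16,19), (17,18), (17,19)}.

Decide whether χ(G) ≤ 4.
Yes, G is 4-colorable

A valid 4-coloring: color 1: [2, 11, 16, 18]; color 2: [5, 13, 19]; color 3: [1, 9, 17].
(χ(G) = 3 ≤ 4.)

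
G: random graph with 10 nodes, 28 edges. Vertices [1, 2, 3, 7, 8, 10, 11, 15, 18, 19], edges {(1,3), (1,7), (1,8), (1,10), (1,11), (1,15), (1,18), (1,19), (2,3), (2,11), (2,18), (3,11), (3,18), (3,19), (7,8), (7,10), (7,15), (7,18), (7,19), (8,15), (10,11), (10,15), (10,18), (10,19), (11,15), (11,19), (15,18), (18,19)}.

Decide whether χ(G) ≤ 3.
The clique on vertices [1, 7, 10, 18, 19] has size 5 > 3, so it alone needs 5 colors.

No, G is not 3-colorable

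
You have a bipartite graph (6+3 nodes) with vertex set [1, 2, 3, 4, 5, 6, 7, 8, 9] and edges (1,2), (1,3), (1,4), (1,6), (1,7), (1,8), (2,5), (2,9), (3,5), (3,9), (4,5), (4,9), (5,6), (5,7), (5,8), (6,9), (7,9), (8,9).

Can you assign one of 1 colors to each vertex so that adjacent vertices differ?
No, G is not 1-colorable

Edge (1,2) forces its endpoints to differ, so 1 color is not enough.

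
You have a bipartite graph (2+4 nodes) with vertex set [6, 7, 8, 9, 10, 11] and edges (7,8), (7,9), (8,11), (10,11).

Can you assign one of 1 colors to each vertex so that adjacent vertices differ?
No, G is not 1-colorable

Edge (10,11) forces its endpoints to differ, so 1 color is not enough.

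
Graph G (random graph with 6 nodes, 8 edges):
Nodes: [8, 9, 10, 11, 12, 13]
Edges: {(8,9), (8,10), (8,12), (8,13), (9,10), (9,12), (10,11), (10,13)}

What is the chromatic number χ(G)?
Clique number ω(G) = 3 (lower bound: χ ≥ ω).
The clique on [8, 9, 10] has size 3, forcing χ ≥ 3, and the coloring below uses 3 colors, so χ(G) = 3.
A valid 3-coloring: color 1: [8, 11]; color 2: [10, 12]; color 3: [9, 13].

χ(G) = 3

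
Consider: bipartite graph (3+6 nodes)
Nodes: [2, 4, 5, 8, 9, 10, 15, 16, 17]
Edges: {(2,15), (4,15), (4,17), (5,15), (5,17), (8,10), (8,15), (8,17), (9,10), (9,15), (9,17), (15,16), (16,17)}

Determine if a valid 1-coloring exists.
Edge (4,17) forces its endpoints to differ, so 1 color is not enough.

No, G is not 1-colorable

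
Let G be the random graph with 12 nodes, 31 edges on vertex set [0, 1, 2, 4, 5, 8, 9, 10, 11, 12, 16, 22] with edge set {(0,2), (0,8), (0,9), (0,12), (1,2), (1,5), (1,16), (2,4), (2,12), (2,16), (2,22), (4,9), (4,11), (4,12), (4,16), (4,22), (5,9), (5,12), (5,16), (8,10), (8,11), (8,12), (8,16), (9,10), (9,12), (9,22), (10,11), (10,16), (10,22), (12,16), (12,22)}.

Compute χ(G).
χ(G) = 4

Clique number ω(G) = 4 (lower bound: χ ≥ ω).
The clique on [4, 9, 12, 22] has size 4, forcing χ ≥ 4, and the coloring below uses 4 colors, so χ(G) = 4.
A valid 4-coloring: color 1: [1, 10, 12]; color 2: [0, 11, 16, 22]; color 3: [2, 8, 9]; color 4: [4, 5].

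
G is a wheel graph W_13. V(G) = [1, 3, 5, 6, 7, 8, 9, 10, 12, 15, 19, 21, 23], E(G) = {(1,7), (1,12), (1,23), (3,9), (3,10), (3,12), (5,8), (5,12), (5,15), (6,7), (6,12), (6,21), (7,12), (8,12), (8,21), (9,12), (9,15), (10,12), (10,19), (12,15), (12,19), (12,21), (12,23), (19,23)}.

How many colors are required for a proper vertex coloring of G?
χ(G) = 3

Clique number ω(G) = 3 (lower bound: χ ≥ ω).
The clique on [1, 12, 23] has size 3, forcing χ ≥ 3, and the coloring below uses 3 colors, so χ(G) = 3.
A valid 3-coloring: color 1: [12]; color 2: [1, 3, 6, 8, 15, 19]; color 3: [5, 7, 9, 10, 21, 23].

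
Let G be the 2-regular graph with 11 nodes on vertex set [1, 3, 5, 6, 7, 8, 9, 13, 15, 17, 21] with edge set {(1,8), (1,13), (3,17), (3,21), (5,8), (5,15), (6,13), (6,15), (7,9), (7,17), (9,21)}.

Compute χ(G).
χ(G) = 3

Clique number ω(G) = 2 (lower bound: χ ≥ ω).
Odd cycle [9, 21, 3, 17, 7] needs 3 colors (χ ≥ 3).
The coloring below uses 3 colors, so χ(G) = 3.
A valid 3-coloring: color 1: [8, 13, 15, 17, 21]; color 2: [1, 3, 5, 6, 7]; color 3: [9].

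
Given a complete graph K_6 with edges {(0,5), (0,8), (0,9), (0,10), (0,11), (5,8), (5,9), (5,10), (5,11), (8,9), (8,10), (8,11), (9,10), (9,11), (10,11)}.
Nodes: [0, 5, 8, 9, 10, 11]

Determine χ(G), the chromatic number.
χ(G) = 6

Clique number ω(G) = 6 (lower bound: χ ≥ ω).
The clique on [0, 5, 8, 9, 10, 11] has size 6, forcing χ ≥ 6, and the coloring below uses 6 colors, so χ(G) = 6.
A valid 6-coloring: color 1: [11]; color 2: [0]; color 3: [8]; color 4: [5]; color 5: [10]; color 6: [9].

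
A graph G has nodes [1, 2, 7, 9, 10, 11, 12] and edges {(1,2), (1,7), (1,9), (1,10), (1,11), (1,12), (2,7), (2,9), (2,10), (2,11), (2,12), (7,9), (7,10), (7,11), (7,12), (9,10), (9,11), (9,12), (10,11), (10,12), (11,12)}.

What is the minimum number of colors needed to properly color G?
χ(G) = 7

Clique number ω(G) = 7 (lower bound: χ ≥ ω).
The clique on [1, 2, 7, 9, 10, 11, 12] has size 7, forcing χ ≥ 7, and the coloring below uses 7 colors, so χ(G) = 7.
A valid 7-coloring: color 1: [9]; color 2: [7]; color 3: [2]; color 4: [11]; color 5: [1]; color 6: [12]; color 7: [10].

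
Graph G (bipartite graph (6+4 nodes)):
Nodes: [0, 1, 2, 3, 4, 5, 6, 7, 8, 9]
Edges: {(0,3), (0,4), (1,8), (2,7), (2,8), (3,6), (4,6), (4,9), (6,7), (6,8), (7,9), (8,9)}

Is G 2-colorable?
Yes, G is 2-colorable

A valid 2-coloring: color 1: [0, 1, 2, 5, 6, 9]; color 2: [3, 4, 7, 8].
(χ(G) = 2 ≤ 2.)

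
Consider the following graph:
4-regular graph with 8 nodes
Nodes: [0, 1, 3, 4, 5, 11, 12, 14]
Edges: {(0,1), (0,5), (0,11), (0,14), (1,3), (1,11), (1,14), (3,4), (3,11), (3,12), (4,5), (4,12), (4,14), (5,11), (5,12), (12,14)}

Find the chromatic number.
Clique number ω(G) = 3 (lower bound: χ ≥ ω).
Suppose a proper 3-coloring c exists. The clique [0, 1, 11] takes 3 distinct colors; by symmetry let c(0) = 1, c(1) = 2, c(11) = 3.
- Vertex 3: neighbors [1, 11] already have colors [2, 3] ⇒ c(3) = 1.
- Vertex 5: neighbors [0, 11] already have colors [1, 3] ⇒ c(5) = 2.
- Vertex 4: neighbors [3, 5] already have colors [1, 2] ⇒ c(4) = 3.
- Vertex 12: neighbors [3, 5, 4] already have colors [1, 2, 3] — all 3 colors blocked. Contradiction.
The forced assignments end in a contradiction, so G has no proper 3-coloring (χ ≥ 4).
The coloring below uses 4 colors, so χ(G) = 4.
A valid 4-coloring: color 1: [3, 5, 14]; color 2: [1, 12]; color 3: [4, 11]; color 4: [0].

χ(G) = 4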